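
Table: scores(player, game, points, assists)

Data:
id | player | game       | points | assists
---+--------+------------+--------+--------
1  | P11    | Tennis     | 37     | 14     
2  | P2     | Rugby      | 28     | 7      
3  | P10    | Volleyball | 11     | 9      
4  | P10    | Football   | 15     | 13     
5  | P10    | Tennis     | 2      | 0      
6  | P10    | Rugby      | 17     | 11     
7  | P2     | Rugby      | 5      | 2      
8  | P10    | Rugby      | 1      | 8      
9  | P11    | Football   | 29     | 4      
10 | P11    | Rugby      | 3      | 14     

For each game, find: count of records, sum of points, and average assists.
SELECT game,
       COUNT(*) as cnt,
       SUM(points) as total_points,
       AVG(assists) as avg_assists
FROM scores
GROUP BY game

Result:
  Football: 2 records, 44 total points, 8.50 avg assists
  Rugby: 5 records, 54 total points, 8.40 avg assists
  Tennis: 2 records, 39 total points, 7.00 avg assists
  Volleyball: 1 records, 11 total points, 9.00 avg assists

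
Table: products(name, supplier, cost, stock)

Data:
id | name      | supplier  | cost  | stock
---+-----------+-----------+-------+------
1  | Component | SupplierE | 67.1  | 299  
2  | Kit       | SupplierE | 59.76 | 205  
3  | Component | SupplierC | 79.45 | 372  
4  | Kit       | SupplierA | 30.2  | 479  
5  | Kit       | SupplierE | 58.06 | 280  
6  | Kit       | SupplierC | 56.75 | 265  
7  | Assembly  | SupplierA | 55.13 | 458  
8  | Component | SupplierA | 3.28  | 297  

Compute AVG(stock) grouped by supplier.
SELECT supplier, AVG(stock) as result
FROM products
GROUP BY supplier

Result:
  SupplierA: 411.33
  SupplierC: 318.50
  SupplierE: 261.33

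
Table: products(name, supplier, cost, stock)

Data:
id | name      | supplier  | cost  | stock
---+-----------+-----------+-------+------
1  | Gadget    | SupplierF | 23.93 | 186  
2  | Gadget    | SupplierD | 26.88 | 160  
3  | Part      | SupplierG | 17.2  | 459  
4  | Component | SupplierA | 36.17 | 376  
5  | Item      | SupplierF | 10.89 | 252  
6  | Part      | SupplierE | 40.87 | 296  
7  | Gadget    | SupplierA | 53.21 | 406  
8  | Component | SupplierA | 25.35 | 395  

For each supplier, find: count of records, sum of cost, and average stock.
SELECT supplier,
       COUNT(*) as cnt,
       SUM(cost) as total_cost,
       AVG(stock) as avg_stock
FROM products
GROUP BY supplier

Result:
  SupplierA: 3 records, 114.73 total cost, 392.33 avg stock
  SupplierD: 1 records, 26.88 total cost, 160.00 avg stock
  SupplierE: 1 records, 40.87 total cost, 296.00 avg stock
  SupplierF: 2 records, 34.82 total cost, 219.00 avg stock
  SupplierG: 1 records, 17.20 total cost, 459.00 avg stock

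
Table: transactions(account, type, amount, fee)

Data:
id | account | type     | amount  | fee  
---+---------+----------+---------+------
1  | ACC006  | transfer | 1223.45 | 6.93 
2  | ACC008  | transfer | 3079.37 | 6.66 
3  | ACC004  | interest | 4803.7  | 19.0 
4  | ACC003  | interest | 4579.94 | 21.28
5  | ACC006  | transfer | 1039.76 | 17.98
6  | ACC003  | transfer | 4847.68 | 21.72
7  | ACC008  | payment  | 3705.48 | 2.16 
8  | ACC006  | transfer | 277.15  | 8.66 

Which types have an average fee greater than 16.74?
SELECT type, AVG(fee)
FROM transactions
GROUP BY type
HAVING AVG(fee) > 16.74

Result:
  interest: avg=20.14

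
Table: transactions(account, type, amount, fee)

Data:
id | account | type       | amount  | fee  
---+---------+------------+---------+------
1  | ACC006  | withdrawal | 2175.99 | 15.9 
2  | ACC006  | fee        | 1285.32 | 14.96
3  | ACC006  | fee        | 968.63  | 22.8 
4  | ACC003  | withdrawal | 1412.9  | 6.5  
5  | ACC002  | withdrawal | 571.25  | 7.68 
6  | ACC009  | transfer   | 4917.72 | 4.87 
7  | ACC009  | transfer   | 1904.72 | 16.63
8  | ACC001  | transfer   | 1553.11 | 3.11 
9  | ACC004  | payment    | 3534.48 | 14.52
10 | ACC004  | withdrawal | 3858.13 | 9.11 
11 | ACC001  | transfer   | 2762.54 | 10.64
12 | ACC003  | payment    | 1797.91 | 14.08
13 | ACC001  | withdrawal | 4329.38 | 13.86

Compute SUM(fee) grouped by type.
SELECT type, SUM(fee) as result
FROM transactions
GROUP BY type

Result:
  fee: 37.76
  payment: 28.60
  transfer: 35.25
  withdrawal: 53.05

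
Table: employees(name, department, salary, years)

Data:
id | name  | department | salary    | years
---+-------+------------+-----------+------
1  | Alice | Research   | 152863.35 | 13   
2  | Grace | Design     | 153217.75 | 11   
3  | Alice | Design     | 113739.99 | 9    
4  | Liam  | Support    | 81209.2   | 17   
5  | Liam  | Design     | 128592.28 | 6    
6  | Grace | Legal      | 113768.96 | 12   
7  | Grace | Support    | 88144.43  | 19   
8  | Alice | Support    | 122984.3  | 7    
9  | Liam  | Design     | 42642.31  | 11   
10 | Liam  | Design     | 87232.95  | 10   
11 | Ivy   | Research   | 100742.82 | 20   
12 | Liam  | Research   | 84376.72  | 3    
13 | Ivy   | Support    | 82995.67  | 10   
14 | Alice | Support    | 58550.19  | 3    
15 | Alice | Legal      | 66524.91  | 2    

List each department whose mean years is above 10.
SELECT department, AVG(years)
FROM employees
GROUP BY department
HAVING AVG(years) > 10

Result:
  Research: avg=12.00
  Support: avg=11.20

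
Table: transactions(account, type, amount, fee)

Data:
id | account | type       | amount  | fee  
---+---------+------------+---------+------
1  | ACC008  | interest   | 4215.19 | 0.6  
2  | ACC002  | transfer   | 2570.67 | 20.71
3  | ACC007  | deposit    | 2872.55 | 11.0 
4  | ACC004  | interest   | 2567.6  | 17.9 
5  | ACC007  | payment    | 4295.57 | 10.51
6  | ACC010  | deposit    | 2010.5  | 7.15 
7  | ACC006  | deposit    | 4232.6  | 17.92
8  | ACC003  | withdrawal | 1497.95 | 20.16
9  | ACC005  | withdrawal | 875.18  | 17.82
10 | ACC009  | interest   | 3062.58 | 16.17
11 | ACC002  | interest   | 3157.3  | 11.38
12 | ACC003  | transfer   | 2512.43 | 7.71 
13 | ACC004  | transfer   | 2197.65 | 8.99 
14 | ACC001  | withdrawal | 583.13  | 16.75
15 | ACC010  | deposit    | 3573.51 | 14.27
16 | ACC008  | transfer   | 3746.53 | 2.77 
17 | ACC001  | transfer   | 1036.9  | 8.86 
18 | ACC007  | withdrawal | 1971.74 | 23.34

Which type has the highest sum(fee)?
SELECT type, SUM(fee) as val
FROM transactions
GROUP BY type
ORDER BY val DESC
LIMIT 1

Result: withdrawal with sum(fee) = 78.07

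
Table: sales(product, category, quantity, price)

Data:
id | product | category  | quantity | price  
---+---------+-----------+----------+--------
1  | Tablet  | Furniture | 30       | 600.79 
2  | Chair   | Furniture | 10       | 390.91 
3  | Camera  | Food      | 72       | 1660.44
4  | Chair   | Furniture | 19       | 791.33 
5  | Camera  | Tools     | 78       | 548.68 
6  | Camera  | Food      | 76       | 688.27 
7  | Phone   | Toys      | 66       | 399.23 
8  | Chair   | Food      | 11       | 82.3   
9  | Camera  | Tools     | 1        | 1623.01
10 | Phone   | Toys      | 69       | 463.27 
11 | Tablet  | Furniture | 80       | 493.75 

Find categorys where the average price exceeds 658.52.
SELECT category, AVG(price)
FROM sales
GROUP BY category
HAVING AVG(price) > 658.52

Result:
  Food: avg=810.34
  Tools: avg=1085.85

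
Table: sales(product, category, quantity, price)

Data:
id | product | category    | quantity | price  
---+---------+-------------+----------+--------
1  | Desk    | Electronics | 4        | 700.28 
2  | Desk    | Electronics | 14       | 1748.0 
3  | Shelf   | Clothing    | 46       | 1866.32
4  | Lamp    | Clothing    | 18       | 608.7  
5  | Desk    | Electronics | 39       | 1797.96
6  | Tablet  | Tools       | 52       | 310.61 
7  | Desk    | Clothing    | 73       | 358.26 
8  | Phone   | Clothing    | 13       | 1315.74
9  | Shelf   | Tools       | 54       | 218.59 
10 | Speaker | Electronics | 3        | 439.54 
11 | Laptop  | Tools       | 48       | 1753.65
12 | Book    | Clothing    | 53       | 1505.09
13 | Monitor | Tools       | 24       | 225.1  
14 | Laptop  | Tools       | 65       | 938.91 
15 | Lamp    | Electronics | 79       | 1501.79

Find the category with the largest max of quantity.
SELECT category, MAX(quantity) as val
FROM sales
GROUP BY category
ORDER BY val DESC
LIMIT 1

Result: Electronics with max(quantity) = 79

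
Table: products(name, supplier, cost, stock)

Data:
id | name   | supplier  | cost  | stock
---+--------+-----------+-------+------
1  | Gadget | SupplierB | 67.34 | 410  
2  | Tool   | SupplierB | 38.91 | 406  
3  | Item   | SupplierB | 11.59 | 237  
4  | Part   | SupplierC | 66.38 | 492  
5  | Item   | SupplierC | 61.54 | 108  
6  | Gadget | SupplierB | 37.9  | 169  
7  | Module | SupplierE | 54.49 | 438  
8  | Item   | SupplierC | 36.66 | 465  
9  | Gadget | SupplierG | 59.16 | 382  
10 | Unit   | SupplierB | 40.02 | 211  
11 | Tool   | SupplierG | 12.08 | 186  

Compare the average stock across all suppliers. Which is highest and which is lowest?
SELECT supplier, AVG(stock)
FROM products
GROUP BY supplier
ORDER BY AVG(stock)

All groups:
  SupplierG: 284.00
  SupplierB: 286.60
  SupplierC: 355.00
  SupplierE: 438.00

Highest: SupplierE (438.00)
Lowest: SupplierG (284.00)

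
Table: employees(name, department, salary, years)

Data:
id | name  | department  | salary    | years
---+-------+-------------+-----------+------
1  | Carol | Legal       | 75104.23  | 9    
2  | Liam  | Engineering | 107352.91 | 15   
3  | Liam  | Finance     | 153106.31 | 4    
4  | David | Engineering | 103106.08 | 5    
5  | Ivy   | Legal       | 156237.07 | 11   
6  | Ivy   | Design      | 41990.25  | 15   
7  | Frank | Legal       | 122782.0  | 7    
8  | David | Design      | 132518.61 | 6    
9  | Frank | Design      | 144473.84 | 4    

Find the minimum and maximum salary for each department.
SELECT department, MIN(salary), MAX(salary)
FROM employees
GROUP BY department

Result:
  Design: min=41990.25, max=144473.84
  Engineering: min=103106.08, max=107352.91
  Finance: min=153106.31, max=153106.31
  Legal: min=75104.23, max=156237.07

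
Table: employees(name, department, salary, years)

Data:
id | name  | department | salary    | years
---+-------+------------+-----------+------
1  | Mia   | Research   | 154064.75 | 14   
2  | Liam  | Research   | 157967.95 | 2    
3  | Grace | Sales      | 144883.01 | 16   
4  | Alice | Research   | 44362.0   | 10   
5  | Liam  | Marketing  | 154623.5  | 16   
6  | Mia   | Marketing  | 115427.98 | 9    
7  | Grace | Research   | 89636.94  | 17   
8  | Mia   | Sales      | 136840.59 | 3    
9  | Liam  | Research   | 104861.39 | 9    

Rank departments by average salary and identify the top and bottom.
SELECT department, AVG(salary)
FROM employees
GROUP BY department
ORDER BY AVG(salary)

All groups:
  Research: 110178.61
  Marketing: 135025.74
  Sales: 140861.80

Highest: Sales (140861.80)
Lowest: Research (110178.61)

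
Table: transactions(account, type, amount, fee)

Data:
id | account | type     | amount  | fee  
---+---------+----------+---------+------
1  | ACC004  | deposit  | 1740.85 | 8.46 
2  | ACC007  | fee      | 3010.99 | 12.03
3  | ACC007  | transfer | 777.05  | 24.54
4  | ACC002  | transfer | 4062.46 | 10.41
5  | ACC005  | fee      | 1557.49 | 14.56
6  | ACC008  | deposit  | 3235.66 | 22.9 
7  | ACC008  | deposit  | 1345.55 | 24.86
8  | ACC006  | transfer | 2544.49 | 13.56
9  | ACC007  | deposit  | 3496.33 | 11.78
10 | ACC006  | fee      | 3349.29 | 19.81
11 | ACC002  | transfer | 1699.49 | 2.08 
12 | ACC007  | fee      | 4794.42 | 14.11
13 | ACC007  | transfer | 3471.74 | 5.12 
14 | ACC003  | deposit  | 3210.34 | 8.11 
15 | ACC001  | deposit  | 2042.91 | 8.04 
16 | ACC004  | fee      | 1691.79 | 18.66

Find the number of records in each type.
SELECT type, COUNT(*) as count
FROM transactions
GROUP BY type

Result:
  deposit: 6
  fee: 5
  transfer: 5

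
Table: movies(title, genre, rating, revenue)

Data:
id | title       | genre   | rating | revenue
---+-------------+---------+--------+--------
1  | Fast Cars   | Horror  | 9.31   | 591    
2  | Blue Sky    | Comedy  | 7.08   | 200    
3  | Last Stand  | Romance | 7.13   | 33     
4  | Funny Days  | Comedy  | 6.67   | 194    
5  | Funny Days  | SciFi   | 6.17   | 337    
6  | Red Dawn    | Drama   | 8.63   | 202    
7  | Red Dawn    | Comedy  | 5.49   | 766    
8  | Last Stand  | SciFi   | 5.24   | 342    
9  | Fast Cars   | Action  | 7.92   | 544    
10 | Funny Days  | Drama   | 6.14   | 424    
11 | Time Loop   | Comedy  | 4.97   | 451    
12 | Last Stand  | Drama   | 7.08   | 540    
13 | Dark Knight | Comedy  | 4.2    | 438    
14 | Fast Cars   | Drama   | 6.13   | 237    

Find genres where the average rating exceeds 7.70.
SELECT genre, AVG(rating)
FROM movies
GROUP BY genre
HAVING AVG(rating) > 7.70

Result:
  Action: avg=7.92
  Horror: avg=9.31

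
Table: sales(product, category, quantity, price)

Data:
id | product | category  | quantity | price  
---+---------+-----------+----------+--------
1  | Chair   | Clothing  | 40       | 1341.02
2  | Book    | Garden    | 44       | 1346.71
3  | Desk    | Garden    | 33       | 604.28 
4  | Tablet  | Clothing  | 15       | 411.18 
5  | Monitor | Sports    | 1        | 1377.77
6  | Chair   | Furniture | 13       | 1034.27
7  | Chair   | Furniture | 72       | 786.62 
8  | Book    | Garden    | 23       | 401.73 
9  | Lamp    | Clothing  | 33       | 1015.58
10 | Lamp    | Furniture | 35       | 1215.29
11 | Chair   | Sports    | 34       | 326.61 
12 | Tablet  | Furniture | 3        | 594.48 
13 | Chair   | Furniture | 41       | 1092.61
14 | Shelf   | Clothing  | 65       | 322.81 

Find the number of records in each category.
SELECT category, COUNT(*) as count
FROM sales
GROUP BY category

Result:
  Clothing: 4
  Furniture: 5
  Garden: 3
  Sports: 2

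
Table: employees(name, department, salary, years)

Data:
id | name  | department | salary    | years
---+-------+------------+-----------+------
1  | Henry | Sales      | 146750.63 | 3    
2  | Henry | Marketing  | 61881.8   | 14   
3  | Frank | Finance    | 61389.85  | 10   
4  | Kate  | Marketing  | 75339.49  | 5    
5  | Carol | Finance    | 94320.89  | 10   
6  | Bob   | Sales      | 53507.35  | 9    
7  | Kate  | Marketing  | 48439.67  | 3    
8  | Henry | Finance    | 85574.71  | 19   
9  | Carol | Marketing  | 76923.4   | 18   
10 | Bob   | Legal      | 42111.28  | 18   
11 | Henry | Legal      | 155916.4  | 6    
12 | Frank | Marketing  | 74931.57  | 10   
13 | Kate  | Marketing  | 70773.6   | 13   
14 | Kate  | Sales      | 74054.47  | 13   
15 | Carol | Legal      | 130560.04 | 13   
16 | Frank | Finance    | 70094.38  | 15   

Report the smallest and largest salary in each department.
SELECT department, MIN(salary), MAX(salary)
FROM employees
GROUP BY department

Result:
  Finance: min=61389.85, max=94320.89
  Legal: min=42111.28, max=155916.40
  Marketing: min=48439.67, max=76923.40
  Sales: min=53507.35, max=146750.63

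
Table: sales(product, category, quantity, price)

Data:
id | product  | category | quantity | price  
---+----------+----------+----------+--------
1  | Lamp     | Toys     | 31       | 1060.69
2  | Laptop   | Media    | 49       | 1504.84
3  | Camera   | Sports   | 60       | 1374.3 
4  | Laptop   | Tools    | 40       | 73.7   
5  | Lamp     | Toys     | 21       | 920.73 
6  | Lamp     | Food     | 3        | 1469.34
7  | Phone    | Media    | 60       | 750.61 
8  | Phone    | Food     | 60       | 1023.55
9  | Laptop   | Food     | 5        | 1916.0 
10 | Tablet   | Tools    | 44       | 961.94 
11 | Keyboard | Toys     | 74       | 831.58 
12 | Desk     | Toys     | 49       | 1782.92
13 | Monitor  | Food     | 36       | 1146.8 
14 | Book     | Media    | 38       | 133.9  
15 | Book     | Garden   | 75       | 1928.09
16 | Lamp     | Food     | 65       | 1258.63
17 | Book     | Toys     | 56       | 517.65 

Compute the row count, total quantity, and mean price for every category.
SELECT category,
       COUNT(*) as cnt,
       SUM(quantity) as total_quantity,
       AVG(price) as avg_price
FROM sales
GROUP BY category

Result:
  Food: 5 records, 169 total quantity, 1362.86 avg price
  Garden: 1 records, 75 total quantity, 1928.09 avg price
  Media: 3 records, 147 total quantity, 796.45 avg price
  Sports: 1 records, 60 total quantity, 1374.30 avg price
  Tools: 2 records, 84 total quantity, 517.82 avg price
  Toys: 5 records, 231 total quantity, 1022.71 avg price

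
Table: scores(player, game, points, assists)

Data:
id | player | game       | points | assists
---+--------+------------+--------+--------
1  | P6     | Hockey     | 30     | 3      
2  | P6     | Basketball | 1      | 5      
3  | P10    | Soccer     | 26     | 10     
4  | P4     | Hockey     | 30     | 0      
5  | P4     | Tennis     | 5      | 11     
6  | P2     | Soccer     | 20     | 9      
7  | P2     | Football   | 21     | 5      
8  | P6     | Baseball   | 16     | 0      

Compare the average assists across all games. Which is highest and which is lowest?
SELECT game, AVG(assists)
FROM scores
GROUP BY game
ORDER BY AVG(assists)

All groups:
  Baseball: 0.00
  Hockey: 1.50
  Basketball: 5.00
  Football: 5.00
  Soccer: 9.50
  Tennis: 11.00

Highest: Tennis (11.00)
Lowest: Baseball (0.00)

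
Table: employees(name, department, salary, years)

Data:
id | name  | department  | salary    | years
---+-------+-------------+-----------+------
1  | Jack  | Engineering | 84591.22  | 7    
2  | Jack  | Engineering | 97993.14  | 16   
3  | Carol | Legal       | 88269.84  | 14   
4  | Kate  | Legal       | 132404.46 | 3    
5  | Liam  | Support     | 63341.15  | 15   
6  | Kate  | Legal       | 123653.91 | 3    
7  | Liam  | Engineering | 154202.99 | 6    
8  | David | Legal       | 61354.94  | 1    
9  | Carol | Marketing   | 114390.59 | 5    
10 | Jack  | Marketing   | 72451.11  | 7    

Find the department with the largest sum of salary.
SELECT department, SUM(salary) as val
FROM employees
GROUP BY department
ORDER BY val DESC
LIMIT 1

Result: Legal with sum(salary) = 405683.15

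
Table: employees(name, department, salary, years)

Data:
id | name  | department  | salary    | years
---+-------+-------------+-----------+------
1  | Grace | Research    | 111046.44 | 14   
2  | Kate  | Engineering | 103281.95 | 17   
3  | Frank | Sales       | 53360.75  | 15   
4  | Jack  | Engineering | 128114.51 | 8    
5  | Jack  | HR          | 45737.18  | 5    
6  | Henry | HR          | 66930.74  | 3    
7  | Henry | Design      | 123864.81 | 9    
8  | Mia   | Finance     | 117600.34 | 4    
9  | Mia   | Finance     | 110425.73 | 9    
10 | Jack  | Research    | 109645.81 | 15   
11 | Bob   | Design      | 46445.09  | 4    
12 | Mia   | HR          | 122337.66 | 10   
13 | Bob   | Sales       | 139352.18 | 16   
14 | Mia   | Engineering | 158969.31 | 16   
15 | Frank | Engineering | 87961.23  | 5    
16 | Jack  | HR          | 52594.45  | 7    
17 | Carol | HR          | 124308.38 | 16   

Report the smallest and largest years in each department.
SELECT department, MIN(years), MAX(years)
FROM employees
GROUP BY department

Result:
  Design: min=4, max=9
  Engineering: min=5, max=17
  Finance: min=4, max=9
  HR: min=3, max=16
  Research: min=14, max=15
  Sales: min=15, max=16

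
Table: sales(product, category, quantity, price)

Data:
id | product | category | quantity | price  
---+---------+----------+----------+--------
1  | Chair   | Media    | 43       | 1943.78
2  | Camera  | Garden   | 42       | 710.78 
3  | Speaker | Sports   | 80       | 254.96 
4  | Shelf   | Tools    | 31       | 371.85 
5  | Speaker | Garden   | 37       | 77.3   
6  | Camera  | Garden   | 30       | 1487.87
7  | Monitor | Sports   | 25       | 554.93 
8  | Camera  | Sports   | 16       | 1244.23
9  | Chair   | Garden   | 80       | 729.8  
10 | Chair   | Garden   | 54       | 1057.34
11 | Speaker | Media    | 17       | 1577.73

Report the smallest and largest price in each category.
SELECT category, MIN(price), MAX(price)
FROM sales
GROUP BY category

Result:
  Garden: min=77.30, max=1487.87
  Media: min=1577.73, max=1943.78
  Sports: min=254.96, max=1244.23
  Tools: min=371.85, max=371.85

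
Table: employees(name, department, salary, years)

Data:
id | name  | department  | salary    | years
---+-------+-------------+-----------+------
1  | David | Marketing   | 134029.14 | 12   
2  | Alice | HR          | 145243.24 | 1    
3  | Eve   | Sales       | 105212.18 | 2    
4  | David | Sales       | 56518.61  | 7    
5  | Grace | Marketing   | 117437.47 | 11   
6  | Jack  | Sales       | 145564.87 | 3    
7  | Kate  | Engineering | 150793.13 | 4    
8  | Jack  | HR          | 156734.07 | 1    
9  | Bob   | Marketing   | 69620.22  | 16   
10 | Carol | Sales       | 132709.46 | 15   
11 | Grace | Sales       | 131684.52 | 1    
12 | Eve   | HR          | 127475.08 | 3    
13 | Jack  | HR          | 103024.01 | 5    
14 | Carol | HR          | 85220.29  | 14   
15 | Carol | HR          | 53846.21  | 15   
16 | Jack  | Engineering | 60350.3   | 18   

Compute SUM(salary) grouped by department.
SELECT department, SUM(salary) as result
FROM employees
GROUP BY department

Result:
  Engineering: 211143.43
  HR: 671542.90
  Marketing: 321086.83
  Sales: 571689.64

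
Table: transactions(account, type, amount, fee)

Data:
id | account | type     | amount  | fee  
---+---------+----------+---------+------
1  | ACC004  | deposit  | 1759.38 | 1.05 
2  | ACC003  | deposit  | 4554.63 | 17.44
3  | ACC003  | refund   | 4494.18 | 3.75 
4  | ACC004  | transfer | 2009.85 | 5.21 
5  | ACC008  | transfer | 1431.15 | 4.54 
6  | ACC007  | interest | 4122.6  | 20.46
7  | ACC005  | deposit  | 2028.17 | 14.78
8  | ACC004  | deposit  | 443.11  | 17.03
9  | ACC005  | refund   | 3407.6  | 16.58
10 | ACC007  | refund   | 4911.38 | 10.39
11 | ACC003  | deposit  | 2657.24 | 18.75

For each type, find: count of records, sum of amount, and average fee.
SELECT type,
       COUNT(*) as cnt,
       SUM(amount) as total_amount,
       AVG(fee) as avg_fee
FROM transactions
GROUP BY type

Result:
  deposit: 5 records, 11442.53 total amount, 13.81 avg fee
  interest: 1 records, 4122.60 total amount, 20.46 avg fee
  refund: 3 records, 12813.16 total amount, 10.24 avg fee
  transfer: 2 records, 3441.00 total amount, 4.88 avg fee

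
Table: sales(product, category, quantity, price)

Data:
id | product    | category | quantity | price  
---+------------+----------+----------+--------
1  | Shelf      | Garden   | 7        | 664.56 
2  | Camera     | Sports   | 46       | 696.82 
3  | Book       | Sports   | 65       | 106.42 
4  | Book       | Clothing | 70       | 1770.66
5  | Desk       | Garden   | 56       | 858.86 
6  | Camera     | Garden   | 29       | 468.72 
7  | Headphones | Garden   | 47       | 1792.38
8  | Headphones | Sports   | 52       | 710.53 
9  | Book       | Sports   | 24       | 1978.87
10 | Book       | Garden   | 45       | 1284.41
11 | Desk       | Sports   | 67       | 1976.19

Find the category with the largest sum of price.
SELECT category, SUM(price) as val
FROM sales
GROUP BY category
ORDER BY val DESC
LIMIT 1

Result: Sports with sum(price) = 5468.83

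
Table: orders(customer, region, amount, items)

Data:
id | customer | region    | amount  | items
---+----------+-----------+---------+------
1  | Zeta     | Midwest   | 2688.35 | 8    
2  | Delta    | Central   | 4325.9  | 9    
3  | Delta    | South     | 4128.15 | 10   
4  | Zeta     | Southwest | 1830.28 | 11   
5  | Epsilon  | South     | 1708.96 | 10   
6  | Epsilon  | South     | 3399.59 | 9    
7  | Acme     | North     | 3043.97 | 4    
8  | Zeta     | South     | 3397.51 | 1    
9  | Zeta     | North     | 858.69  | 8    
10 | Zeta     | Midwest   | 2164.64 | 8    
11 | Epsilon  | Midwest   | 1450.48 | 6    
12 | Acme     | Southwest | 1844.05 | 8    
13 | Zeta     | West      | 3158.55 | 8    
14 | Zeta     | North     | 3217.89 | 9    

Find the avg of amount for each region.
SELECT region, AVG(amount) as result
FROM orders
GROUP BY region

Result:
  Central: 4325.90
  Midwest: 2101.16
  North: 2373.52
  South: 3158.55
  Southwest: 1837.17
  West: 3158.55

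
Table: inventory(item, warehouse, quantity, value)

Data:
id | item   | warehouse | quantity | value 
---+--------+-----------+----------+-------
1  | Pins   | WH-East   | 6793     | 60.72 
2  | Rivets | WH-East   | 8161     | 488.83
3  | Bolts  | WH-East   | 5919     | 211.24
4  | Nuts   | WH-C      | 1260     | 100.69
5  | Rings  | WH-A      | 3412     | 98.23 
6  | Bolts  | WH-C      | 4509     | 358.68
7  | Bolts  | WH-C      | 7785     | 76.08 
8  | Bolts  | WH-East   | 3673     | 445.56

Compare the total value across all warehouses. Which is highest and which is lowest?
SELECT warehouse, SUM(value)
FROM inventory
GROUP BY warehouse
ORDER BY SUM(value)

All groups:
  WH-A: 98.23
  WH-C: 535.45
  WH-East: 1206.35

Highest: WH-East (1206.35)
Lowest: WH-A (98.23)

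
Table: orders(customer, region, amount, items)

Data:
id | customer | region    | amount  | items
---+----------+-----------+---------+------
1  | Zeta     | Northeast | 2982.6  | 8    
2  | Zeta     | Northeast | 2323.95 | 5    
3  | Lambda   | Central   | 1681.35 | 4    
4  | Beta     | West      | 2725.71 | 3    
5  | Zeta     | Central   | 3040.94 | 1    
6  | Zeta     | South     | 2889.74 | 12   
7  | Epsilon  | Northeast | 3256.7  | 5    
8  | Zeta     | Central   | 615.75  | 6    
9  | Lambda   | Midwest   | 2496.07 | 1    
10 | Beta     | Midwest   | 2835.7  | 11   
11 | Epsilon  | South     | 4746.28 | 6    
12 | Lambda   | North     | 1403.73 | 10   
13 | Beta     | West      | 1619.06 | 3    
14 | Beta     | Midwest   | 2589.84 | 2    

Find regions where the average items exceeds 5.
SELECT region, AVG(items)
FROM orders
GROUP BY region
HAVING AVG(items) > 5

Result:
  North: avg=10.00
  Northeast: avg=6.00
  South: avg=9.00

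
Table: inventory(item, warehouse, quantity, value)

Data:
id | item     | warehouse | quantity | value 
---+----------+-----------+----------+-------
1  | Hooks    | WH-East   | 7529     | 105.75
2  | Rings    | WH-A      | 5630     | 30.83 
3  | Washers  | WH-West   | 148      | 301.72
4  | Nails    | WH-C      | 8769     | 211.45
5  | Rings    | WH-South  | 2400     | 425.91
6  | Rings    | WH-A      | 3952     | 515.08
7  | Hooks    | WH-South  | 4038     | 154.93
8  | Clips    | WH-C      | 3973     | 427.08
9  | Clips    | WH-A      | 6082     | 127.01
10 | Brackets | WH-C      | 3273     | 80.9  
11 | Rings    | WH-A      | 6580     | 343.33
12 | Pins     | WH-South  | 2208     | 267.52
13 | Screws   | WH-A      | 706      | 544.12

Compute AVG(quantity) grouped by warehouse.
SELECT warehouse, AVG(quantity) as result
FROM inventory
GROUP BY warehouse

Result:
  WH-A: 4590.00
  WH-C: 5338.33
  WH-East: 7529.00
  WH-South: 2882.00
  WH-West: 148.00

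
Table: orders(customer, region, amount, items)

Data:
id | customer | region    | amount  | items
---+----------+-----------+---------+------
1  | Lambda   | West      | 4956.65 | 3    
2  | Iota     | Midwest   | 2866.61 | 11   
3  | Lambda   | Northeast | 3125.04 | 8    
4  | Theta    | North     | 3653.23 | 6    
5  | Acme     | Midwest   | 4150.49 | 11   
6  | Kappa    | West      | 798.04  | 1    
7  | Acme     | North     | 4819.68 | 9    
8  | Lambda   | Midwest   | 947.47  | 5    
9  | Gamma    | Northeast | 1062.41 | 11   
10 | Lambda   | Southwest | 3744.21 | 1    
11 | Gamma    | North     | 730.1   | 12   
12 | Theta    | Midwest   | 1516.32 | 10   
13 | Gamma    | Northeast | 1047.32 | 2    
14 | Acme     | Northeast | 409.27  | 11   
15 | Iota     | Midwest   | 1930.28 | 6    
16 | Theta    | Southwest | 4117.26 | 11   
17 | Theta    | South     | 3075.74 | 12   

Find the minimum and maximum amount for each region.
SELECT region, MIN(amount), MAX(amount)
FROM orders
GROUP BY region

Result:
  Midwest: min=947.47, max=4150.49
  North: min=730.10, max=4819.68
  Northeast: min=409.27, max=3125.04
  South: min=3075.74, max=3075.74
  Southwest: min=3744.21, max=4117.26
  West: min=798.04, max=4956.65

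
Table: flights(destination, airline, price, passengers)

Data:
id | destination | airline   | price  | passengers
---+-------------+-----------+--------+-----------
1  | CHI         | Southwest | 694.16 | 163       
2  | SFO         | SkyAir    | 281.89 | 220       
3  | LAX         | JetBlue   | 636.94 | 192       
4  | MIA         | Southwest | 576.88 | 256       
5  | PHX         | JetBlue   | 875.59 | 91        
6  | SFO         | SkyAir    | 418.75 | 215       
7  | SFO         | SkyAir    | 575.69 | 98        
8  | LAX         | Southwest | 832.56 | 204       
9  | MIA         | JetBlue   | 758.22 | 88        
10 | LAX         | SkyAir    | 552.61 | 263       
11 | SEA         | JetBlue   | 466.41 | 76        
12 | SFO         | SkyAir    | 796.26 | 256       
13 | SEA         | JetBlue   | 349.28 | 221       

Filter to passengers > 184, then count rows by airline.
SELECT airline, COUNT(*)
FROM flights
WHERE passengers > 184
GROUP BY airline

Note: WHERE filters rows before grouping.

Result:
  JetBlue: 2
  SkyAir: 4
  Southwest: 2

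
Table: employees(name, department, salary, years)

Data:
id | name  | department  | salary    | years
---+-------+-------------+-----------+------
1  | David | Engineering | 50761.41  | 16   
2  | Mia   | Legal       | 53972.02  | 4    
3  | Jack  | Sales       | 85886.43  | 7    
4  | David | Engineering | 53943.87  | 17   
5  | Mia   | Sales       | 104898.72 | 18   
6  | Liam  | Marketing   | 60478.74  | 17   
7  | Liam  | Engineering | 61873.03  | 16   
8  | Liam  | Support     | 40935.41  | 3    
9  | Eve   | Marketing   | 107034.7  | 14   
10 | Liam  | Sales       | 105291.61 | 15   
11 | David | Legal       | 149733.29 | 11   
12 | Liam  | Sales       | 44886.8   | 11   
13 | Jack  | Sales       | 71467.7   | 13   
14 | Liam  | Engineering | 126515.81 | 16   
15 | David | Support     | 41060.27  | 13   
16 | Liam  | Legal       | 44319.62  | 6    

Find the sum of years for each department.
SELECT department, SUM(years) as result
FROM employees
GROUP BY department

Result:
  Engineering: 65
  Legal: 21
  Marketing: 31
  Sales: 64
  Support: 16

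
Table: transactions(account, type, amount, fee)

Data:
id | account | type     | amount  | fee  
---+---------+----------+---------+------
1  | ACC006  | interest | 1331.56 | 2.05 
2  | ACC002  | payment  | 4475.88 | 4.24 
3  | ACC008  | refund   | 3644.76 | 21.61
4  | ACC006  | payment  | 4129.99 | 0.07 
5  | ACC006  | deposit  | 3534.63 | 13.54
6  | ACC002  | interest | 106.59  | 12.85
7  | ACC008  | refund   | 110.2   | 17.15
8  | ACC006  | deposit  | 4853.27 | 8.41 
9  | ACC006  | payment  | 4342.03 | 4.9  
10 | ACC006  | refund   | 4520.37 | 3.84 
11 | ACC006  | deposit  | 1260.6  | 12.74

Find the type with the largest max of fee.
SELECT type, MAX(fee) as val
FROM transactions
GROUP BY type
ORDER BY val DESC
LIMIT 1

Result: refund with max(fee) = 21.61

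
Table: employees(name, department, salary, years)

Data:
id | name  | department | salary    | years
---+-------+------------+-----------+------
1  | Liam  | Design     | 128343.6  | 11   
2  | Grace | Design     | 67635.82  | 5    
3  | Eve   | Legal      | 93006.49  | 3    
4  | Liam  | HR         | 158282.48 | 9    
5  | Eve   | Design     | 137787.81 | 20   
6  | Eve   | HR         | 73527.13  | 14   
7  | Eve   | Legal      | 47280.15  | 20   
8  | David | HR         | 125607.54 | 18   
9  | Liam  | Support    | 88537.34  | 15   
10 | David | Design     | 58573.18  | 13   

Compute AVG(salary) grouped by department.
SELECT department, AVG(salary) as result
FROM employees
GROUP BY department

Result:
  Design: 98085.10
  HR: 119139.05
  Legal: 70143.32
  Support: 88537.34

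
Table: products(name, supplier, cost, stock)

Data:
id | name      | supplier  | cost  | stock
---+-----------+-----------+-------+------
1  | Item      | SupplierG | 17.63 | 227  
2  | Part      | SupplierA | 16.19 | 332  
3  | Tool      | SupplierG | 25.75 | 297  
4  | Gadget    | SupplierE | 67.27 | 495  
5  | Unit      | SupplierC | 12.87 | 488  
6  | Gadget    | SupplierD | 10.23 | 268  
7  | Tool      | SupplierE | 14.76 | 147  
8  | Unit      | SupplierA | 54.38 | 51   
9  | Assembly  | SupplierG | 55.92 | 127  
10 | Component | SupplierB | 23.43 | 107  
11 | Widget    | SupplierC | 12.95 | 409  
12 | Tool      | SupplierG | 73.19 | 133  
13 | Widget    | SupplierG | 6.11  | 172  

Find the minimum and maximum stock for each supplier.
SELECT supplier, MIN(stock), MAX(stock)
FROM products
GROUP BY supplier

Result:
  SupplierA: min=51, max=332
  SupplierB: min=107, max=107
  SupplierC: min=409, max=488
  SupplierD: min=268, max=268
  SupplierE: min=147, max=495
  SupplierG: min=127, max=297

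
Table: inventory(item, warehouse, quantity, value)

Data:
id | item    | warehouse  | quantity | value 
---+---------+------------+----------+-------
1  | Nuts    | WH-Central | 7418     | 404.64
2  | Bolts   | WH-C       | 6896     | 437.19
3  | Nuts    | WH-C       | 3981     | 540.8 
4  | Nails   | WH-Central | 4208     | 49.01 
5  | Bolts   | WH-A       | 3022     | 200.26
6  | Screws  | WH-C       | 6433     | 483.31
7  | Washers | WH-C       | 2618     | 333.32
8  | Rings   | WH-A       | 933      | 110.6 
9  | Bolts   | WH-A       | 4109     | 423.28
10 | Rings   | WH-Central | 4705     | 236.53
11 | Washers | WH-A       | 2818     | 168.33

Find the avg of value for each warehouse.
SELECT warehouse, AVG(value) as result
FROM inventory
GROUP BY warehouse

Result:
  WH-A: 225.62
  WH-C: 448.66
  WH-Central: 230.06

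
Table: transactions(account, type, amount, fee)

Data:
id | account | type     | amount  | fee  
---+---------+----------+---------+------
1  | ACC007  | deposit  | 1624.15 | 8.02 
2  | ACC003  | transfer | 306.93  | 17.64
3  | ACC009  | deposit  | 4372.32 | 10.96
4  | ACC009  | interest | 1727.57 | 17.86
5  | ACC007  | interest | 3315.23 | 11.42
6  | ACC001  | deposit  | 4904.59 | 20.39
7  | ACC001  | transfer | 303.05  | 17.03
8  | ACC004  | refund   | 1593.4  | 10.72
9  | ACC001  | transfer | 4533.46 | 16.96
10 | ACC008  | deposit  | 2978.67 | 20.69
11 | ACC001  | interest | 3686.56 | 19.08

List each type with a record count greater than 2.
SELECT type, COUNT(*) as cnt
FROM transactions
GROUP BY type
HAVING COUNT(*) > 2

Result:
  deposit: 4
  interest: 3
  transfer: 3

Note: HAVING filters groups after aggregation, WHERE filters rows before.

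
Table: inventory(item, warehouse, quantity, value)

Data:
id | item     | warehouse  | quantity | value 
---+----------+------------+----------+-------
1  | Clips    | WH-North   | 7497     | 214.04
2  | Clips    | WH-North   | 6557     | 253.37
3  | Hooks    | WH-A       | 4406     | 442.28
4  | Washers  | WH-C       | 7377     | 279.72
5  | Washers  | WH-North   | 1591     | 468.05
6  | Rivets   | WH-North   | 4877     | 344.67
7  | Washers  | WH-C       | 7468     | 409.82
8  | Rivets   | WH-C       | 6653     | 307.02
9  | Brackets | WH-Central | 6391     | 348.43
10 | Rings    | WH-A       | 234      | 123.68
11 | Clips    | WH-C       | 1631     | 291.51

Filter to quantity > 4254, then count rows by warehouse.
SELECT warehouse, COUNT(*)
FROM inventory
WHERE quantity > 4254
GROUP BY warehouse

Note: WHERE filters rows before grouping.

Result:
  WH-A: 1
  WH-C: 3
  WH-Central: 1
  WH-North: 3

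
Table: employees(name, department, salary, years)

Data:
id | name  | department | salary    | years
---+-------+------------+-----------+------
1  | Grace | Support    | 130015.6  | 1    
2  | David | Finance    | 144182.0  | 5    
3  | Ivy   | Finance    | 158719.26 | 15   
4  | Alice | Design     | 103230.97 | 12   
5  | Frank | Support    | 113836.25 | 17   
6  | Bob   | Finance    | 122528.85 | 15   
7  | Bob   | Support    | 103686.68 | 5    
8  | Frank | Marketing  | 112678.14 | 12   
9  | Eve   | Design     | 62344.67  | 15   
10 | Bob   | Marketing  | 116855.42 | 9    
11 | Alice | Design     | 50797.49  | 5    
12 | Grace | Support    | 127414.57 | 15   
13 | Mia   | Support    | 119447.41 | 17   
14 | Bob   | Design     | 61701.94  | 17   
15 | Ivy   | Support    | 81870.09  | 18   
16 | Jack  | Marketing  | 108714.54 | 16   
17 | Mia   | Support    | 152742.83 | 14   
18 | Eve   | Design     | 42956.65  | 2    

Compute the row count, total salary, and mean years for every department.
SELECT department,
       COUNT(*) as cnt,
       SUM(salary) as total_salary,
       AVG(years) as avg_years
FROM employees
GROUP BY department

Result:
  Design: 5 records, 321031.72 total salary, 10.20 avg years
  Finance: 3 records, 425430.11 total salary, 11.67 avg years
  Marketing: 3 records, 338248.10 total salary, 12.33 avg years
  Support: 7 records, 829013.43 total salary, 12.43 avg years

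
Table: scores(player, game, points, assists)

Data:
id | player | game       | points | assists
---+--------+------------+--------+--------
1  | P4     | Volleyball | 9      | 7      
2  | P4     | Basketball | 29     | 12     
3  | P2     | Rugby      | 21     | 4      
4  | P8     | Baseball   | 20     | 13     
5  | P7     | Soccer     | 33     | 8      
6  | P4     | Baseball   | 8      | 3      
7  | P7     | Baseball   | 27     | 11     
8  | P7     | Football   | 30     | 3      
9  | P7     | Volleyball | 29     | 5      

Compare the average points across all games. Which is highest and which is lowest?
SELECT game, AVG(points)
FROM scores
GROUP BY game
ORDER BY AVG(points)

All groups:
  Baseball: 18.33
  Volleyball: 19.00
  Rugby: 21.00
  Basketball: 29.00
  Football: 30.00
  Soccer: 33.00

Highest: Soccer (33.00)
Lowest: Baseball (18.33)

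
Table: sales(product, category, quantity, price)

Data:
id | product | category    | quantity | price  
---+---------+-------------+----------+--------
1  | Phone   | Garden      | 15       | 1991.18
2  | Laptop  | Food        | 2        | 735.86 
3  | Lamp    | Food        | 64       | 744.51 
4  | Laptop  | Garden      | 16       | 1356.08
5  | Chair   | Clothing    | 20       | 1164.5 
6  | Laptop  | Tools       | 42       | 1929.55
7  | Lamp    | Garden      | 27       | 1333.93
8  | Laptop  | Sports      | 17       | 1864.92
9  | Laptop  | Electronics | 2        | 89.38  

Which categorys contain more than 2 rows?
SELECT category, COUNT(*) as cnt
FROM sales
GROUP BY category
HAVING COUNT(*) > 2

Result:
  Garden: 3

Note: HAVING filters groups after aggregation, WHERE filters rows before.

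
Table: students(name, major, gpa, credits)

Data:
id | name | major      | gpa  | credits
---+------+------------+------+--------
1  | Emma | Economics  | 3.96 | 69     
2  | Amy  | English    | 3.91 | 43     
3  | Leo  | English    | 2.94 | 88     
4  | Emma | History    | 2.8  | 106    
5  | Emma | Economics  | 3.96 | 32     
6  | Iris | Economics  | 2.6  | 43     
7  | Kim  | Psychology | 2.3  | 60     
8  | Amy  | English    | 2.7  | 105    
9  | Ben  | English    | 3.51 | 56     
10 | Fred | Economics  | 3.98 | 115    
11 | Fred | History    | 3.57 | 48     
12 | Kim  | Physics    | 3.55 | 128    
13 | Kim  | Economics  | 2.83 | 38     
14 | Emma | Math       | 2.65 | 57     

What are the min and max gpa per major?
SELECT major, MIN(gpa), MAX(gpa)
FROM students
GROUP BY major

Result:
  Economics: min=2.60, max=3.98
  English: min=2.70, max=3.91
  History: min=2.80, max=3.57
  Math: min=2.65, max=2.65
  Physics: min=3.55, max=3.55
  Psychology: min=2.30, max=2.30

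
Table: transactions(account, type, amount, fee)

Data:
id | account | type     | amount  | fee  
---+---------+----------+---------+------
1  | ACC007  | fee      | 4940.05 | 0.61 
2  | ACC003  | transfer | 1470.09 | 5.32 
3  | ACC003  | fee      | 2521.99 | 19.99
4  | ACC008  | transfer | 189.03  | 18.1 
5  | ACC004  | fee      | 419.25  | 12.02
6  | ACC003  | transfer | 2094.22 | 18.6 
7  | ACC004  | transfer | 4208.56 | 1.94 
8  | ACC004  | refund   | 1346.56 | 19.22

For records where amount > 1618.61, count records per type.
SELECT type, COUNT(*)
FROM transactions
WHERE amount > 1618.61
GROUP BY type

Note: WHERE filters rows before grouping.

Result:
  fee: 2
  transfer: 2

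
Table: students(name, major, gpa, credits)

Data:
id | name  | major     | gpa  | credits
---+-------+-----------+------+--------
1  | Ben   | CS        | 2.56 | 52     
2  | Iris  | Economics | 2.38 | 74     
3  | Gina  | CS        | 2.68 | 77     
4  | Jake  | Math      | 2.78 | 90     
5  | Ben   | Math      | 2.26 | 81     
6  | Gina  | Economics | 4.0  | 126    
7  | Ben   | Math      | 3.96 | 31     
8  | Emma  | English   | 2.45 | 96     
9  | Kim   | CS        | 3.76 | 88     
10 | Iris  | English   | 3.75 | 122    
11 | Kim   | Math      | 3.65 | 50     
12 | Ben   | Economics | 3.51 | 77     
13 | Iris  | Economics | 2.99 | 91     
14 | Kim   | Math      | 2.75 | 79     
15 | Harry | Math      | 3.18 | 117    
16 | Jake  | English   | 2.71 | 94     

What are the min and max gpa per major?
SELECT major, MIN(gpa), MAX(gpa)
FROM students
GROUP BY major

Result:
  CS: min=2.56, max=3.76
  Economics: min=2.38, max=4.00
  English: min=2.45, max=3.75
  Math: min=2.26, max=3.96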